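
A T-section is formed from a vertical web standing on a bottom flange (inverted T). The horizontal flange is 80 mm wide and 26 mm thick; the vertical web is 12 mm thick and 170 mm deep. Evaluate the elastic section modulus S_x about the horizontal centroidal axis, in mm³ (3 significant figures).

Decompose the section into non-overlapping parts with the origin at the bottom-left of its bounding rectangle.
Flange: 80 × 26, A = 2 080 mm², y = 13 mm, Ī = 117 173 mm⁴.
Web: 12 × 170, A = 2 040 mm², y = 111 mm, Ī = 4 913 000 mm⁴.
Centroid: ȳ = ΣA·y / ΣA = 61.524 mm.
Transfer each piece to the horizontal centroidal axis using Ī + A·d² with d = y − 61.524:
  flange: d = -48.524 mm → contributes +5 014 752 mm⁴
  web: d = 49.476 mm → contributes +9 906 609 mm⁴
Total I = 14 921 361 mm⁴.
Extreme fibre distance c = 134.48 mm; S = I/c = 110 960 mm³.

S_x ≈ 1.11 × 10⁵ mm³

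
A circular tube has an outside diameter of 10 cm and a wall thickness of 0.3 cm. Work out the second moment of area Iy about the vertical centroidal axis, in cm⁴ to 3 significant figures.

Break the section into simple shapes (no overlaps), measuring from the bottom-left corner of the bounding box.
Outer circle: ⌀10, A = 78.54 cm², x = 5 cm, Ī = 490.87 cm⁴.
Bore (subtracted): ⌀9.4, A = 69.398 cm², x = 5 cm, Ī = 383.25 cm⁴.
By symmetry the centroid is at mid-width, x̄ = 5 cm.
All pieces are centred on the vertical centroidal axis, so I = ΣĪ (holes subtracted) = 107.62 cm⁴.

Iy ≈ 108 cm⁴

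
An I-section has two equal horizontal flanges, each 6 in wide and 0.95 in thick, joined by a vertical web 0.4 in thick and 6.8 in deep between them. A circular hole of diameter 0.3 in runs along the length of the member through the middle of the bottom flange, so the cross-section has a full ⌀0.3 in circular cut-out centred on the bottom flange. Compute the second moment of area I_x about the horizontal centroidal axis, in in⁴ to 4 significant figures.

Split into non-overlapping primitives; take the origin at the lower-left of the bounding box.
Bottom flange: 6 × 0.95, A = 5.7 in², y = 0.475 in, Ī = 0.428688 in⁴.
Web: 0.4 × 6.8, A = 2.72 in², y = 4.35 in, Ī = 10.4811 in⁴.
Top flange: 6 × 0.95, A = 5.7 in², y = 8.225 in, Ī = 0.428688 in⁴.
Hole (subtracted): ⌀0.3, A = 0.0706858 in², y = 0.475 in, Ī = 0.000397608 in⁴.
Centroid: ȳ = ΣA·y / ΣA = 4.3695 in.
Transfer each piece to the horizontal centroidal axis using Ī + A·d² with d = y − 4.3695:
  bottom flange: d = -3.8945 in → contributes +86.8812 in⁴
  web: d = -0.0194962 in → contributes +10.4821 in⁴
  top flange: d = 3.8555 in → contributes +85.1587 in⁴
  hole: d = -3.8945 in → contributes −1.0725 in⁴
Total I = 181.449 in⁴.

I_x ≈ 181.4 in⁴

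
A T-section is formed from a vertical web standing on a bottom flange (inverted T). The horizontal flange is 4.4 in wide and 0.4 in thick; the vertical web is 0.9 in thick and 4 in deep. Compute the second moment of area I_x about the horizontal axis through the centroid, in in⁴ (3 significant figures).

I_x ≈ 10.5 in⁴

Break the section into simple shapes (no overlaps), measuring from the bottom-left corner of the bounding box.
Flange: 4.4 × 0.4, A = 1.76 in², y = 0.2 in, Ī = 0.023467 in⁴.
Web: 0.9 × 4, A = 3.6 in², y = 2.4 in, Ī = 4.8 in⁴.
Centroid: ȳ = ΣA·y / ΣA = 1.6776 in.
Transfer each piece to the horizontal axis through the centroid using Ī + A·d² with d = y − 1.6776:
  flange: d = -1.4776 in → contributes +3.8661 in⁴
  web: d = 0.72239 in → contributes +6.6786 in⁴
Total I = 10.545 in⁴.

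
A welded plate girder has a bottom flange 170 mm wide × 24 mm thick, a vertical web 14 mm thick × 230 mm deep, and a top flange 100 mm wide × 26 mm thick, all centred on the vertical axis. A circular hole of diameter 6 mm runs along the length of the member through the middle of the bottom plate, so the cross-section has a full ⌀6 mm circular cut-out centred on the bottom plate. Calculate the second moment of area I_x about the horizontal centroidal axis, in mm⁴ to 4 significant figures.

Treat the section as a set of non-overlapping primitives; coordinates are from the bounding-box lower-left.
Bottom plate: 170 × 24, A = 4 080 mm², y = 12 mm, Ī = 195 840 mm⁴.
Web plate: 14 × 230, A = 3 220 mm², y = 139 mm, Ī = 14 194 833 mm⁴.
Top plate: 100 × 26, A = 2 600 mm², y = 267 mm, Ī = 146 467 mm⁴.
Hole (subtracted): ⌀6, A = 28.2743 mm², y = 12 mm, Ī = 63.6173 mm⁴.
Centroid: ȳ = ΣA·y / ΣA = 120.587 mm.
Transfer each piece to the horizontal centroidal axis using Ī + A·d² with d = y − 120.587:
  bottom plate: d = -108.587 mm → contributes +48 303 581 mm⁴
  web plate: d = 18.4131 mm → contributes +15 286 550 mm⁴
  top plate: d = 146.413 mm → contributes +55 882 143 mm⁴
  hole: d = -108.587 mm → contributes −333 449 mm⁴
Total I = 119 138 824 mm⁴.

I_x ≈ 1.191 × 10⁸ mm⁴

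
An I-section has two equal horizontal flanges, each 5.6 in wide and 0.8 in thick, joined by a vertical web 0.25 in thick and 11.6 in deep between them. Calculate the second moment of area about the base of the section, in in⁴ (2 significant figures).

I_base ≈ 890 in⁴

Treat the section as a set of non-overlapping primitives; coordinates are from the bounding-box lower-left.
Bottom flange: 5.6 × 0.8, A = 4.48 in², y = 0.4 in, Ī = 0.2389 in⁴.
Web: 0.25 × 11.6, A = 2.9 in², y = 6.6 in, Ī = 32.52 in⁴.
Top flange: 5.6 × 0.8, A = 4.48 in², y = 12.8 in, Ī = 0.2389 in⁴.
Transfer each piece to the base of the section using Ī + A·d² with d = y − 0:
  bottom flange: d = 0.4 in → contributes +0.9557 in⁴
  web: d = 6.6 in → contributes +158.8 in⁴
  top flange: d = 12.8 in → contributes +734.2 in⁴
Total I = 894 in⁴.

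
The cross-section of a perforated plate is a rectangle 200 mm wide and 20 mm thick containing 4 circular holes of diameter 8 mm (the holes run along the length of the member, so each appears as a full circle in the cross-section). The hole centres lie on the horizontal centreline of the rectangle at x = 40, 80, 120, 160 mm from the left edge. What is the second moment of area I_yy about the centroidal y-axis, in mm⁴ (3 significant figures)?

I_yy ≈ 1.29 × 10⁷ mm⁴

Treat the section as a set of non-overlapping primitives; coordinates are from the bounding-box lower-left.
Plate: 200 × 20, A = 4 000 mm², x = 100 mm, Ī = 13 333 333 mm⁴.
Hole 1 (subtracted): ⌀8, A = 50.265 mm², x = 40 mm, Ī = 201.06 mm⁴.
Hole 2 (subtracted): ⌀8, A = 50.265 mm², x = 80 mm, Ī = 201.06 mm⁴.
Hole 3 (subtracted): ⌀8, A = 50.265 mm², x = 120 mm, Ī = 201.06 mm⁴.
Hole 4 (subtracted): ⌀8, A = 50.265 mm², x = 160 mm, Ī = 201.06 mm⁴.
By symmetry the centroid is at mid-width, x̄ = 100 mm.
Transfer each piece to the centroidal y-axis using Ī + A·d² with d = x − 100:
  plate: d = 0 mm → contributes +13 333 333 mm⁴
  hole 1: d = -60 mm → contributes −181 157 mm⁴
  hole 2: d = -20 mm → contributes −20 307 mm⁴
  hole 3: d = 20 mm → contributes −20 307 mm⁴
  hole 4: d = 60 mm → contributes −181 157 mm⁴
Total I = 12 930 405 mm⁴.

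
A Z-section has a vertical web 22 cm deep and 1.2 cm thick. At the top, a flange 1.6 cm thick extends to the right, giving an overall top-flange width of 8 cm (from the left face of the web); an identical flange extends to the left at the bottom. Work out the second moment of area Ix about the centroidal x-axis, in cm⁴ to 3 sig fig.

Break the section into simple shapes (no overlaps), measuring from the bottom-left corner of the bounding box.
Web: 1.2 × 22, A = 26.4 cm², y = 11 cm, Ī = 1064.8 cm⁴.
Top flange (beyond web): 6.8 × 1.6, A = 10.88 cm², y = 21.2 cm, Ī = 2.3211 cm⁴.
Bottom flange (beyond web): 6.8 × 1.6, A = 10.88 cm², y = 0.8 cm, Ī = 2.3211 cm⁴.
Centroid: ȳ = ΣA·y / ΣA = 11 cm.
Transfer each piece to the centroidal x-axis using Ī + A·d² with d = y − 11:
  web: d = 0 cm → contributes +1064.8 cm⁴
  top flange (beyond web): d = 10.2 cm → contributes +1134.3 cm⁴
  bottom flange (beyond web): d = -10.2 cm → contributes +1134.3 cm⁴
Total I = 3333.4 cm⁴.

Ix ≈ 3330 cm⁴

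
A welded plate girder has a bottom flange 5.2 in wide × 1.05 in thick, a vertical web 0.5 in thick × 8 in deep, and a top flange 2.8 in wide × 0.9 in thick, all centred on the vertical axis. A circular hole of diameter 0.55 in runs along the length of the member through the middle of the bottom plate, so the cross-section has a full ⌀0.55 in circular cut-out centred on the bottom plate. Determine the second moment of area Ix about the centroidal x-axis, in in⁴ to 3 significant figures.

Ix ≈ 166 in⁴

Decompose the section into non-overlapping parts with the origin at the bottom-left of its bounding rectangle.
Bottom plate: 5.2 × 1.05, A = 5.46 in², y = 0.525 in, Ī = 0.50164 in⁴.
Web plate: 0.5 × 8, A = 4 in², y = 5.05 in, Ī = 21.333 in⁴.
Top plate: 2.8 × 0.9, A = 2.52 in², y = 9.5 in, Ī = 0.1701 in⁴.
Hole (subtracted): ⌀0.55, A = 0.23758 in², y = 0.525 in, Ī = 0.0044918 in⁴.
Centroid: ȳ = ΣA·y / ΣA = 3.9925 in.
Transfer each piece to the centroidal x-axis using Ī + A·d² with d = y − 3.9925:
  bottom plate: d = -3.4675 in → contributes +66.151 in⁴
  web plate: d = 1.0575 in → contributes +25.806 in⁴
  top plate: d = 5.5075 in → contributes +76.608 in⁴
  hole: d = -3.4675 in → contributes −2.8611 in⁴
Total I = 165.7 in⁴.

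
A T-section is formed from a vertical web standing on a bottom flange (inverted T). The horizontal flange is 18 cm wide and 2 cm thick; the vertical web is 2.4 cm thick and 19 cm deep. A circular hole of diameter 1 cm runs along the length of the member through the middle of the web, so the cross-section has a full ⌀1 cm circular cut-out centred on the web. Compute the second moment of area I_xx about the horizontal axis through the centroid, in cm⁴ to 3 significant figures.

I_xx ≈ 3580 cm⁴

Treat the section as a set of non-overlapping primitives; coordinates are from the bounding-box lower-left.
Flange: 18 × 2, A = 36 cm², y = 1 cm, Ī = 12 cm⁴.
Web: 2.4 × 19, A = 45.6 cm², y = 11.5 cm, Ī = 1371.8 cm⁴.
Hole (subtracted): ⌀1, A = 0.7854 cm², y = 11.5 cm, Ī = 0.049087 cm⁴.
Centroid: ȳ = ΣA·y / ΣA = 6.8226 cm.
Transfer each piece to the horizontal axis through the centroid using Ī + A·d² with d = y − 6.8226:
  flange: d = -5.8226 cm → contributes +1232.5 cm⁴
  web: d = 4.6774 cm → contributes +2369.4 cm⁴
  hole: d = 4.6774 cm → contributes −17.232 cm⁴
Total I = 3584.7 cm⁴.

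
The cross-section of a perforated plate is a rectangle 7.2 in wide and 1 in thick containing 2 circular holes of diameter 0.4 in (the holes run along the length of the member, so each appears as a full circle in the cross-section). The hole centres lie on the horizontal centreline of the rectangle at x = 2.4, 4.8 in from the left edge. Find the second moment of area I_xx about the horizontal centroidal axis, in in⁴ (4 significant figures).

I_xx ≈ 0.5975 in⁴

Decompose the section into non-overlapping parts with the origin at the bottom-left of its bounding rectangle.
Plate: 7.2 × 1, A = 7.2 in², y = 0.5 in, Ī = 0.6 in⁴.
Hole 1 (subtracted): ⌀0.4, A = 0.125664 in², y = 0.5 in, Ī = 0.00125664 in⁴.
Hole 2 (subtracted): ⌀0.4, A = 0.125664 in², y = 0.5 in, Ī = 0.00125664 in⁴.
By symmetry the centroid is at mid-height, ȳ = 0.5 in.
All pieces are centred on the horizontal centroidal axis, so I = ΣĪ (holes subtracted) = 0.597487 in⁴.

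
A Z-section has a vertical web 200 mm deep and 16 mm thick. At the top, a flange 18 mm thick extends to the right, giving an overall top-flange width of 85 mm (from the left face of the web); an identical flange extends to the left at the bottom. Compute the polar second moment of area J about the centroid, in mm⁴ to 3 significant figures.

Split into non-overlapping primitives; take the origin at the lower-left of the bounding box.
Web: 16 × 200, A = 3 200 mm², y = 100 mm, Ī = 10 666 667 mm⁴.
Top flange (beyond web): 69 × 18, A = 1 242 mm², y = 191 mm, Ī = 33 534 mm⁴.
Bottom flange (beyond web): 69 × 18, A = 1 242 mm², y = 9 mm, Ī = 33 534 mm⁴.
Centroid: ȳ = ΣA·y / ΣA = 100 mm.
Transfer each piece to the centroidal x-axis using Ī + A·d² with d = y − 100:
  web: d = 0 mm → contributes +10 666 667 mm⁴
  top flange (beyond web): d = 91 mm → contributes +10 318 536 mm⁴
  bottom flange (beyond web): d = -91 mm → contributes +10 318 536 mm⁴
Total I = 31 303 739 mm⁴.
For the y-axis: x̄ = 77 mm.
Repeating about the centroidal y-axis gives I_y = 5 540 519 mm⁴.
Polar second moment: J = I_x + I_y = 36 844 257 mm⁴.

J ≈ 3.68 × 10⁷ mm⁴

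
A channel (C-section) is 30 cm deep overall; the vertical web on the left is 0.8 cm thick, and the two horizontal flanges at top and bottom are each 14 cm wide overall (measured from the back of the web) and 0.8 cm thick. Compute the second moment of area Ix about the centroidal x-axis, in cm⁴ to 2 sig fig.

Break the section into simple shapes (no overlaps), measuring from the bottom-left corner of the bounding box.
Web: 0.8 × 30, A = 24 cm², y = 15 cm, Ī = 1 800 cm⁴.
Top flange (beyond web): 13.2 × 0.8, A = 10.56 cm², y = 29.6 cm, Ī = 0.5632 cm⁴.
Bottom flange (beyond web): 13.2 × 0.8, A = 10.56 cm², y = 0.4 cm, Ī = 0.5632 cm⁴.
By symmetry the centroid is at mid-height, ȳ = 15 cm.
Transfer each piece to the centroidal x-axis using Ī + A·d² with d = y − 15:
  web: d = 0 cm → contributes +1 800 cm⁴
  top flange (beyond web): d = 14.6 cm → contributes +2 252 cm⁴
  bottom flange (beyond web): d = -14.6 cm → contributes +2 252 cm⁴
Total I = 6 303 cm⁴.

Ix ≈ 6300 cm⁴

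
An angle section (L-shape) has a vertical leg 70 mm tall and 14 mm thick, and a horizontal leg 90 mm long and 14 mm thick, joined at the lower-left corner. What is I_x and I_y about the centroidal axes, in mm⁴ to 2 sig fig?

I_x ≈ 8.2 × 10⁵ mm⁴, I_y ≈ 1.6 × 10⁶ mm⁴

Treat the section as a set of non-overlapping primitives; coordinates are from the bounding-box lower-left.
Vertical leg: 14 × 70, A = 980 mm², y = 35 mm, Ī = 400 167 mm⁴.
Horizontal leg (remainder): 76 × 14, A = 1 064 mm², y = 7 mm, Ī = 17 379 mm⁴.
Centroid: ȳ = ΣA·y / ΣA = 20.42 mm.
Transfer each piece to the centroidal x-axis using Ī + A·d² with d = y − 20.42:
  vertical leg: d = 14.58 mm → contributes +608 358 mm⁴
  horizontal leg (remainder): d = -13.42 mm → contributes +209 134 mm⁴
Total I = 817 493 mm⁴.
For the y-axis: x̄ = 30.42 mm.
Repeating about the centroidal y-axis gives I_y = 1 561 173 mm⁴.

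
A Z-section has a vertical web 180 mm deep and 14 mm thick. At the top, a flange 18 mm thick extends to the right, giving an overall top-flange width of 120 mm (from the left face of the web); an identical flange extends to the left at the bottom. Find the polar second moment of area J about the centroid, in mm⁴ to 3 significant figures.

Treat the section as a set of non-overlapping primitives; coordinates are from the bounding-box lower-left.
Web: 14 × 180, A = 2 520 mm², y = 90 mm, Ī = 6 804 000 mm⁴.
Top flange (beyond web): 106 × 18, A = 1 908 mm², y = 171 mm, Ī = 51 516 mm⁴.
Bottom flange (beyond web): 106 × 18, A = 1 908 mm², y = 9 mm, Ī = 51 516 mm⁴.
Centroid: ȳ = ΣA·y / ΣA = 90 mm.
Transfer each piece to the centroidal x-axis using Ī + A·d² with d = y − 90:
  web: d = 0 mm → contributes +6 804 000 mm⁴
  top flange (beyond web): d = 81 mm → contributes +12 569 904 mm⁴
  bottom flange (beyond web): d = -81 mm → contributes +12 569 904 mm⁴
Total I = 31 943 808 mm⁴.
For the y-axis: x̄ = 113 mm.
Repeating about the centroidal y-axis gives I_y = 17 351 808 mm⁴.
Polar second moment: J = I_x + I_y = 49 295 616 mm⁴.

J ≈ 4.93 × 10⁷ mm⁴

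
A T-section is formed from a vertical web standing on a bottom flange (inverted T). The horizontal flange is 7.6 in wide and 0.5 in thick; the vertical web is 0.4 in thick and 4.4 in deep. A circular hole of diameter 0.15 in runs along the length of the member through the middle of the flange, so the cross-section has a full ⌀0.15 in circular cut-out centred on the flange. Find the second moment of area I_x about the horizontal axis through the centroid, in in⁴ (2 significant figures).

Split into non-overlapping primitives; take the origin at the lower-left of the bounding box.
Flange: 7.6 × 0.5, A = 3.8 in², y = 0.25 in, Ī = 0.07917 in⁴.
Web: 0.4 × 4.4, A = 1.76 in², y = 2.7 in, Ī = 2.839 in⁴.
Hole (subtracted): ⌀0.15, A = 0.01767 in², y = 0.25 in, Ī = 0.00002485 in⁴.
Centroid: ȳ = ΣA·y / ΣA = 1.028 in.
Transfer each piece to the horizontal axis through the centroid using Ī + A·d² with d = y − 1.028:
  flange: d = -0.778 in → contributes +2.379 in⁴
  web: d = 1.672 in → contributes +7.76 in⁴
  hole: d = -0.778 in → contributes −0.01072 in⁴
Total I = 10.13 in⁴.

I_x ≈ 10 in⁴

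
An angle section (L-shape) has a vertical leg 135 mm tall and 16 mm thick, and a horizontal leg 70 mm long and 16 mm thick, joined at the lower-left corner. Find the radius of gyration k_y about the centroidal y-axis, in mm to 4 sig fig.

k_y ≈ 18.29 mm

Split into non-overlapping primitives; take the origin at the lower-left of the bounding box.
Vertical leg: 16 × 135, A = 2 160 mm², x = 8 mm, Ī = 46 080 mm⁴.
Horizontal leg (remainder): 54 × 16, A = 864 mm², x = 43 mm, Ī = 209 952 mm⁴.
Centroid: x̄ = ΣA·x / ΣA = 18 mm.
Transfer each piece to the centroidal y-axis using Ī + A·d² with d = x − 18:
  vertical leg: d = -10 mm → contributes +262 080 mm⁴
  horizontal leg (remainder): d = 25 mm → contributes +749 952 mm⁴
Total I = 1 012 032 mm⁴.
Radius of gyration: k = √(I/A) = √(1 012 032 / 3 024) = 18.2939 mm.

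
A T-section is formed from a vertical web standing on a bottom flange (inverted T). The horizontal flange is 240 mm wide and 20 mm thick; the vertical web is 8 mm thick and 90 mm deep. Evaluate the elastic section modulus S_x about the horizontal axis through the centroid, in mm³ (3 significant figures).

S_x ≈ 2.74 × 10⁴ mm³

Treat the section as a set of non-overlapping primitives; coordinates are from the bounding-box lower-left.
Flange: 240 × 20, A = 4 800 mm², y = 10 mm, Ī = 160 000 mm⁴.
Web: 8 × 90, A = 720 mm², y = 65 mm, Ī = 486 000 mm⁴.
Centroid: ȳ = ΣA·y / ΣA = 17.174 mm.
Transfer each piece to the horizontal axis through the centroid using Ī + A·d² with d = y − 17.174:
  flange: d = -7.1739 mm → contributes +407 032 mm⁴
  web: d = 47.826 mm → contributes +2 132 881 mm⁴
Total I = 2 539 913 mm⁴.
Extreme fibre distance c = 92.826 mm; S = I/c = 27 362 mm³.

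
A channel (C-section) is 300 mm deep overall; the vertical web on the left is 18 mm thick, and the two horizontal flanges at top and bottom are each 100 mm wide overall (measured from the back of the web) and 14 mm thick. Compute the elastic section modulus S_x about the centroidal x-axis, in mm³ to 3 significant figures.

S_x ≈ 5.83 × 10⁵ mm³

Split into non-overlapping primitives; take the origin at the lower-left of the bounding box.
Web: 18 × 300, A = 5 400 mm², y = 150 mm, Ī = 40 500 000 mm⁴.
Top flange (beyond web): 82 × 14, A = 1 148 mm², y = 293 mm, Ī = 18 751 mm⁴.
Bottom flange (beyond web): 82 × 14, A = 1 148 mm², y = 7 mm, Ī = 18 751 mm⁴.
By symmetry the centroid is at mid-height, ȳ = 150 mm.
Transfer each piece to the centroidal x-axis using Ī + A·d² with d = y − 150:
  web: d = 0 mm → contributes +40 500 000 mm⁴
  top flange (beyond web): d = 143 mm → contributes +23 494 203 mm⁴
  bottom flange (beyond web): d = -143 mm → contributes +23 494 203 mm⁴
Total I = 87 488 405 mm⁴.
Extreme fibre distance c = 150 mm; S = I/c = 583 256 mm³.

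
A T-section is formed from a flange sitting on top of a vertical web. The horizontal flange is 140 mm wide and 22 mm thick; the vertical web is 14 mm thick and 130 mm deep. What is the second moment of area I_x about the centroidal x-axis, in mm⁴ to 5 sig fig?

Decompose the section into non-overlapping parts with the origin at the bottom-left of its bounding rectangle.
Flange: 140 × 22, A = 3 080 mm², y = 141 mm, Ī = 124226.7 mm⁴.
Web: 14 × 130, A = 1 820 mm², y = 65 mm, Ī = 2 563 167 mm⁴.
Centroid: ȳ = ΣA·y / ΣA = 112.7714 mm.
Transfer each piece to the centroidal x-axis using Ī + A·d² with d = y − 112.7714:
  flange: d = 28.22857 mm → contributes +2 578 532 mm⁴
  web: d = -47.77143 mm → contributes +6 716 606 mm⁴
Total I = 9 295 137 mm⁴.

I_x ≈ 9.2951 × 10⁶ mm⁴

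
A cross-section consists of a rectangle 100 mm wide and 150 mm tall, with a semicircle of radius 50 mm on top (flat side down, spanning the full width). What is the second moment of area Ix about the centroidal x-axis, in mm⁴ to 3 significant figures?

Decompose the section into non-overlapping parts with the origin at the bottom-left of its bounding rectangle.
Rectangular body: 100 × 150, A = 15 000 mm², y = 75 mm, Ī = 28 125 000 mm⁴.
Semicircular cap: semicircle r = 50, A = 3 927 mm², y = 171.22 mm, Ī = 685 981 mm⁴.
Centroid: ȳ = ΣA·y / ΣA = 94.964 mm.
Transfer each piece to the centroidal x-axis using Ī + A·d² with d = y − 94.964:
  rectangular body: d = -19.964 mm → contributes +34 103 394 mm⁴
  semicircular cap: d = 76.257 mm → contributes +23 521 764 mm⁴
Total I = 57 625 159 mm⁴.

Ix ≈ 5.76 × 10⁷ mm⁴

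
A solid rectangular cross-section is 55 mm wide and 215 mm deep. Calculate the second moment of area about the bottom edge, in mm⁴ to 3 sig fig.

I_base ≈ 1.82 × 10⁸ mm⁴

The section: 55 × 215, A = 11 825 mm², y = 107.5 mm, Ī = 45 550 885 mm⁴.
Transfer it to the base of the section using Ī + A·d² with d = y − 0:
  the section: d = 107.5 mm → contributes +182 203 542 mm⁴
Total I = 182 203 542 mm⁴.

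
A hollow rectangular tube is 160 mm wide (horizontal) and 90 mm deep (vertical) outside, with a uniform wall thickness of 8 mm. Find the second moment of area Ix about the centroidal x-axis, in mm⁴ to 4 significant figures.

Decompose the section into non-overlapping parts with the origin at the bottom-left of its bounding rectangle.
Outer rectangle: 160 × 90, A = 14 400 mm², y = 45 mm, Ī = 9 720 000 mm⁴.
Inner void (subtracted): 144 × 74, A = 10 656 mm², y = 45 mm, Ī = 4 862 688 mm⁴.
By symmetry the centroid is at mid-height, ȳ = 45 mm.
All pieces are centred on the centroidal x-axis, so I = ΣĪ (holes subtracted) = 4 857 312 mm⁴.

Ix ≈ 4.857 × 10⁶ mm⁴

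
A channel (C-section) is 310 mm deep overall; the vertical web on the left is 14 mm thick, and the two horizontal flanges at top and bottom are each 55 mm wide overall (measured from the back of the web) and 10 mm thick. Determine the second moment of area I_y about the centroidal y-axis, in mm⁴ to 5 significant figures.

I_y ≈ 7.0733 × 10⁵ mm⁴

Break the section into simple shapes (no overlaps), measuring from the bottom-left corner of the bounding box.
Web: 14 × 310, A = 4 340 mm², x = 7 mm, Ī = 70886.67 mm⁴.
Top flange (beyond web): 41 × 10, A = 410 mm², x = 34.5 mm, Ī = 57434.17 mm⁴.
Bottom flange (beyond web): 41 × 10, A = 410 mm², x = 34.5 mm, Ī = 57434.17 mm⁴.
Centroid: x̄ = ΣA·x / ΣA = 11.37016 mm.
Transfer each piece to the centroidal y-axis using Ī + A·d² with d = x − 11.37016:
  web: d = -4.370155 mm → contributes +153773.1 mm⁴
  top flange (beyond web): d = 23.12984 mm → contributes +276 780 mm⁴
  bottom flange (beyond web): d = 23.12984 mm → contributes +276 780 mm⁴
Total I = 707 333 mm⁴.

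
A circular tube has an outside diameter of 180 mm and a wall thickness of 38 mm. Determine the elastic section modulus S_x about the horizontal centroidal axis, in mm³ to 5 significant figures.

S_x ≈ 5.0875 × 10⁵ mm³

Break the section into simple shapes (no overlaps), measuring from the bottom-left corner of the bounding box.
Outer circle: ⌀180, A = 25446.9 mm², y = 90 mm, Ī = 51 529 974 mm⁴.
Bore (subtracted): ⌀104, A = 8494.867 mm², y = 90 mm, Ī = 5 742 530 mm⁴.
By symmetry the centroid is at mid-height, ȳ = 90 mm.
All pieces are centred on the horizontal centroidal axis, so I = ΣĪ (holes subtracted) = 45 787 444 mm⁴.
Extreme fibre distance c = 90 mm; S = I/c = 508749.4 mm³.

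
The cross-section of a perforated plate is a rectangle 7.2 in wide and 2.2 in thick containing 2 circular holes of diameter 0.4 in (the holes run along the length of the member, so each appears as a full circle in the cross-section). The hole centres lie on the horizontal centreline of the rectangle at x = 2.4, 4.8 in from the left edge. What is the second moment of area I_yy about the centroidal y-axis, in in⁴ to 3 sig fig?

I_yy ≈ 68.1 in⁴

Decompose the section into non-overlapping parts with the origin at the bottom-left of its bounding rectangle.
Plate: 7.2 × 2.2, A = 15.84 in², x = 3.6 in, Ī = 68.429 in⁴.
Hole 1 (subtracted): ⌀0.4, A = 0.12566 in², x = 2.4 in, Ī = 0.0012566 in⁴.
Hole 2 (subtracted): ⌀0.4, A = 0.12566 in², x = 4.8 in, Ī = 0.0012566 in⁴.
By symmetry the centroid is at mid-width, x̄ = 3.6 in.
Transfer each piece to the centroidal y-axis using Ī + A·d² with d = x − 3.6:
  plate: d = 0 in → contributes +68.429 in⁴
  hole 1: d = -1.2 in → contributes −0.18221 in⁴
  hole 2: d = 1.2 in → contributes −0.18221 in⁴
Total I = 68.064 in⁴.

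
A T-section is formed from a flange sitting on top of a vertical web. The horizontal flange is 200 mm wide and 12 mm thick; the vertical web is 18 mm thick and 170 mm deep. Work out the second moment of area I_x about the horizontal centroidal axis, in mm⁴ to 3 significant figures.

I_x ≈ 1.85 × 10⁷ mm⁴

Split into non-overlapping primitives; take the origin at the lower-left of the bounding box.
Flange: 200 × 12, A = 2 400 mm², y = 176 mm, Ī = 28 800 mm⁴.
Web: 18 × 170, A = 3 060 mm², y = 85 mm, Ī = 7 369 500 mm⁴.
Centroid: ȳ = ΣA·y / ΣA = 125 mm.
Transfer each piece to the horizontal centroidal axis using Ī + A·d² with d = y − 125:
  flange: d = 51 mm → contributes +6 271 200 mm⁴
  web: d = -40 mm → contributes +12 265 500 mm⁴
Total I = 18 536 700 mm⁴.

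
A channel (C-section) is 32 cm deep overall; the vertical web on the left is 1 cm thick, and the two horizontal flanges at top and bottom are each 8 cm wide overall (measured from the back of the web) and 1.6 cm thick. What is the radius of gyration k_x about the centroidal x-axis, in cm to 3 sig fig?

k_x ≈ 12.1 cm

Split into non-overlapping primitives; take the origin at the lower-left of the bounding box.
Web: 1 × 32, A = 32 cm², y = 16 cm, Ī = 2730.7 cm⁴.
Top flange (beyond web): 7 × 1.6, A = 11.2 cm², y = 31.2 cm, Ī = 2.3893 cm⁴.
Bottom flange (beyond web): 7 × 1.6, A = 11.2 cm², y = 0.8 cm, Ī = 2.3893 cm⁴.
By symmetry the centroid is at mid-height, ȳ = 16 cm.
Transfer each piece to the centroidal x-axis using Ī + A·d² with d = y − 16:
  web: d = 0 cm → contributes +2730.7 cm⁴
  top flange (beyond web): d = 15.2 cm → contributes +2 590 cm⁴
  bottom flange (beyond web): d = -15.2 cm → contributes +2 590 cm⁴
Total I = 7910.7 cm⁴.
Radius of gyration: k = √(I/A) = √(7910.7 / 54.4) = 12.059 cm.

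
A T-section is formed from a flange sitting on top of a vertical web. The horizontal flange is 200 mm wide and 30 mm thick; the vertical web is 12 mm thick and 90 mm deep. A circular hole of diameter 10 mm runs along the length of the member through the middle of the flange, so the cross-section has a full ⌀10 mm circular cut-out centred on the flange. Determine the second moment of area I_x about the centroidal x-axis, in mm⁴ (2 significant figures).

Split into non-overlapping primitives; take the origin at the lower-left of the bounding box.
Flange: 200 × 30, A = 6 000 mm², y = 105 mm, Ī = 450 000 mm⁴.
Web: 12 × 90, A = 1 080 mm², y = 45 mm, Ī = 729 000 mm⁴.
Hole (subtracted): ⌀10, A = 78.54 mm², y = 105 mm, Ī = 490.9 mm⁴.
Centroid: ȳ = ΣA·y / ΣA = 95.74 mm.
Transfer each piece to the centroidal x-axis using Ī + A·d² with d = y − 95.74:
  flange: d = 9.255 mm → contributes +963 954 mm⁴
  web: d = -50.74 mm → contributes +3 510 036 mm⁴
  hole: d = 9.255 mm → contributes −7 219 mm⁴
Total I = 4 466 771 mm⁴.

I_x ≈ 4.5 × 10⁶ mm⁴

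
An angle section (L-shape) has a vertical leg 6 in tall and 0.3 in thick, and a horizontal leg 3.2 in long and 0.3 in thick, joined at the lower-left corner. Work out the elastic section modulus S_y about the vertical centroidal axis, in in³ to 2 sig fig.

S_y ≈ 0.84 in³

Break the section into simple shapes (no overlaps), measuring from the bottom-left corner of the bounding box.
Vertical leg: 0.3 × 6, A = 1.8 in², x = 0.15 in, Ī = 0.0135 in⁴.
Horizontal leg (remainder): 2.9 × 0.3, A = 0.87 in², x = 1.75 in, Ī = 0.6097 in⁴.
Centroid: x̄ = ΣA·x / ΣA = 0.6713 in.
Transfer each piece to the vertical centroidal axis using Ī + A·d² with d = x − 0.6713:
  vertical leg: d = -0.5213 in → contributes +0.5027 in⁴
  horizontal leg (remainder): d = 1.079 in → contributes +1.622 in⁴
Total I = 2.125 in⁴.
Extreme fibre distance c = 2.529 in; S = I/c = 0.8403 in³.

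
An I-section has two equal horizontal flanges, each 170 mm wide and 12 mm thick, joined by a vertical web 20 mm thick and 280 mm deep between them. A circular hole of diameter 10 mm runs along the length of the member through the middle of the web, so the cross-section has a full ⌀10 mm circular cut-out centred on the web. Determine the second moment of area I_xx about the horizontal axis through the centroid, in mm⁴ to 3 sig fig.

I_xx ≈ 1.24 × 10⁸ mm⁴

Break the section into simple shapes (no overlaps), measuring from the bottom-left corner of the bounding box.
Bottom flange: 170 × 12, A = 2 040 mm², y = 6 mm, Ī = 24 480 mm⁴.
Web: 20 × 280, A = 5 600 mm², y = 152 mm, Ī = 36 586 667 mm⁴.
Top flange: 170 × 12, A = 2 040 mm², y = 298 mm, Ī = 24 480 mm⁴.
Hole (subtracted): ⌀10, A = 78.54 mm², y = 152 mm, Ī = 490.87 mm⁴.
By symmetry the centroid is at mid-height, ȳ = 152 mm.
Transfer each piece to the horizontal axis through the centroid using Ī + A·d² with d = y − 152:
  bottom flange: d = -146 mm → contributes +43 509 120 mm⁴
  web: d = 0 mm → contributes +36 586 667 mm⁴
  top flange: d = 146 mm → contributes +43 509 120 mm⁴
  hole: d = 0 mm → contributes −490.87 mm⁴
Total I = 123 604 416 mm⁴.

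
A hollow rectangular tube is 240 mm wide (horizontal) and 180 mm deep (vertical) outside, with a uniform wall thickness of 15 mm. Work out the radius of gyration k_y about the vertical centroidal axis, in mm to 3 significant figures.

Split into non-overlapping primitives; take the origin at the lower-left of the bounding box.
Outer rectangle: 240 × 180, A = 43 200 mm², x = 120 mm, Ī = 207 360 000 mm⁴.
Inner void (subtracted): 210 × 150, A = 31 500 mm², x = 120 mm, Ī = 115 762 500 mm⁴.
By symmetry the centroid is at mid-width, x̄ = 120 mm.
All pieces are centred on the vertical centroidal axis, so I = ΣĪ (holes subtracted) = 91 597 500 mm⁴.
Radius of gyration: k = √(I/A) = √(91 597 500 / 11 700) = 88.481 mm.

k_y ≈ 88.5 mm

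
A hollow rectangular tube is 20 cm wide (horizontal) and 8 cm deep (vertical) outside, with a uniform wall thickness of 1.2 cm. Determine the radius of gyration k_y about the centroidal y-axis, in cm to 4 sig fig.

k_y ≈ 6.738 cm

Break the section into simple shapes (no overlaps), measuring from the bottom-left corner of the bounding box.
Outer rectangle: 20 × 8, A = 160 cm², x = 10 cm, Ī = 5333.33 cm⁴.
Inner void (subtracted): 17.6 × 5.6, A = 98.56 cm², x = 10 cm, Ī = 2544.16 cm⁴.
By symmetry the centroid is at mid-width, x̄ = 10 cm.
All pieces are centred on the centroidal y-axis, so I = ΣĪ (holes subtracted) = 2789.17 cm⁴.
Radius of gyration: k = √(I/A) = √(2789.17 / 61.44) = 6.7377 cm.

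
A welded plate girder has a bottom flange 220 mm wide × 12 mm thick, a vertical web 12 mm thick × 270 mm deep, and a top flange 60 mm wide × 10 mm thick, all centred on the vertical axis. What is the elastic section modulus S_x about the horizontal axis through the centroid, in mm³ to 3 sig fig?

S_x ≈ 3.75 × 10⁵ mm³

Decompose the section into non-overlapping parts with the origin at the bottom-left of its bounding rectangle.
Bottom plate: 220 × 12, A = 2 640 mm², y = 6 mm, Ī = 31 680 mm⁴.
Web plate: 12 × 270, A = 3 240 mm², y = 147 mm, Ī = 19 683 000 mm⁴.
Top plate: 60 × 10, A = 600 mm², y = 287 mm, Ī = 5 000 mm⁴.
Centroid: ȳ = ΣA·y / ΣA = 102.52 mm.
Transfer each piece to the horizontal axis through the centroid using Ī + A·d² with d = y − 102.52:
  bottom plate: d = -96.519 mm → contributes +24 625 456 mm⁴
  web plate: d = 44.481 mm → contributes +26 093 671 mm⁴
  top plate: d = 184.48 mm → contributes +20 425 050 mm⁴
Total I = 71 144 178 mm⁴.
Extreme fibre distance c = 189.48 mm; S = I/c = 375 468 mm³.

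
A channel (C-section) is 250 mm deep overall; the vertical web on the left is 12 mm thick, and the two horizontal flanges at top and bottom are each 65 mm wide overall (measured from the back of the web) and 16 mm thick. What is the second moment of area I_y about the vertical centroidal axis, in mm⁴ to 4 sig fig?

I_y ≈ 1.577 × 10⁶ mm⁴

Treat the section as a set of non-overlapping primitives; coordinates are from the bounding-box lower-left.
Web: 12 × 250, A = 3 000 mm², x = 6 mm, Ī = 36 000 mm⁴.
Top flange (beyond web): 53 × 16, A = 848 mm², x = 38.5 mm, Ī = 198 503 mm⁴.
Bottom flange (beyond web): 53 × 16, A = 848 mm², x = 38.5 mm, Ī = 198 503 mm⁴.
Centroid: x̄ = ΣA·x / ΣA = 17.7376 mm.
Transfer each piece to the vertical centroidal axis using Ī + A·d² with d = x − 17.7376:
  web: d = -11.7376 mm → contributes +449 317 mm⁴
  top flange (beyond web): d = 20.7624 mm → contributes +564 054 mm⁴
  bottom flange (beyond web): d = 20.7624 mm → contributes +564 054 mm⁴
Total I = 1 577 426 mm⁴.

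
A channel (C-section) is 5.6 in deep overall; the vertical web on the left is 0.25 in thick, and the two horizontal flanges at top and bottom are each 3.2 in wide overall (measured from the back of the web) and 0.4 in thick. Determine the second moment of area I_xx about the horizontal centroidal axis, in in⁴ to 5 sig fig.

Treat the section as a set of non-overlapping primitives; coordinates are from the bounding-box lower-left.
Web: 0.25 × 5.6, A = 1.4 in², y = 2.8 in, Ī = 3.658667 in⁴.
Top flange (beyond web): 2.95 × 0.4, A = 1.18 in², y = 5.4 in, Ī = 0.01573333 in⁴.
Bottom flange (beyond web): 2.95 × 0.4, A = 1.18 in², y = 0.2 in, Ī = 0.01573333 in⁴.
By symmetry the centroid is at mid-height, ȳ = 2.8 in.
Transfer each piece to the horizontal centroidal axis using Ī + A·d² with d = y − 2.8:
  web: d = 0 in → contributes +3.658667 in⁴
  top flange (beyond web): d = 2.6 in → contributes +7.992533 in⁴
  bottom flange (beyond web): d = -2.6 in → contributes +7.992533 in⁴
Total I = 19.64373 in⁴.

I_xx ≈ 19.644 in⁴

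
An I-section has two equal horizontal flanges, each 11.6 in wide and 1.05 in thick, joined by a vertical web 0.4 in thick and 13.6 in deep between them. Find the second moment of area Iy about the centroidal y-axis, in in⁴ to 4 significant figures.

Treat the section as a set of non-overlapping primitives; coordinates are from the bounding-box lower-left.
Bottom flange: 11.6 × 1.05, A = 12.18 in², x = 5.8 in, Ī = 136.578 in⁴.
Web: 0.4 × 13.6, A = 5.44 in², x = 5.8 in, Ī = 0.0725333 in⁴.
Top flange: 11.6 × 1.05, A = 12.18 in², x = 5.8 in, Ī = 136.578 in⁴.
By symmetry the centroid is at mid-width, x̄ = 5.8 in.
All pieces are centred on the centroidal y-axis, so I = ΣĪ = 273.229 in⁴.

Iy ≈ 273.2 in⁴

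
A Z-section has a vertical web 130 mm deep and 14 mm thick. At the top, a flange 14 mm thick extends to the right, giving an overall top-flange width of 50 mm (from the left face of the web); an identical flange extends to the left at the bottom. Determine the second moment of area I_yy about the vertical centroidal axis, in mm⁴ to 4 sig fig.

Treat the section as a set of non-overlapping primitives; coordinates are from the bounding-box lower-left.
Web: 14 × 130, A = 1 820 mm², x = 43 mm, Ī = 29726.7 mm⁴.
Top flange (beyond web): 36 × 14, A = 504 mm², x = 68 mm, Ī = 54 432 mm⁴.
Bottom flange (beyond web): 36 × 14, A = 504 mm², x = 18 mm, Ī = 54 432 mm⁴.
Centroid: x̄ = ΣA·x / ΣA = 43 mm.
Transfer each piece to the vertical centroidal axis using Ī + A·d² with d = x − 43:
  web: d = 0 mm → contributes +29726.7 mm⁴
  top flange (beyond web): d = 25 mm → contributes +369 432 mm⁴
  bottom flange (beyond web): d = -25 mm → contributes +369 432 mm⁴
Total I = 768 591 mm⁴.

I_yy ≈ 7.686 × 10⁵ mm⁴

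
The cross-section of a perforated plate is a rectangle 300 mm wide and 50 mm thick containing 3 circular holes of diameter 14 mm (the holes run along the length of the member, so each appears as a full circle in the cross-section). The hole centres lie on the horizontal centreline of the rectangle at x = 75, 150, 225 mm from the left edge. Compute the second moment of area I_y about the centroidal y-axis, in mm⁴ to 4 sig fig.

Split into non-overlapping primitives; take the origin at the lower-left of the bounding box.
Plate: 300 × 50, A = 15 000 mm², x = 150 mm, Ī = 112 500 000 mm⁴.
Hole 1 (subtracted): ⌀14, A = 153.938 mm², x = 75 mm, Ī = 1885.74 mm⁴.
Hole 2 (subtracted): ⌀14, A = 153.938 mm², x = 150 mm, Ī = 1885.74 mm⁴.
Hole 3 (subtracted): ⌀14, A = 153.938 mm², x = 225 mm, Ī = 1885.74 mm⁴.
By symmetry the centroid is at mid-width, x̄ = 150 mm.
Transfer each piece to the centroidal y-axis using Ī + A·d² with d = x − 150:
  plate: d = 0 mm → contributes +112 500 000 mm⁴
  hole 1: d = -75 mm → contributes −867 787 mm⁴
  hole 2: d = 0 mm → contributes −1885.74 mm⁴
  hole 3: d = 75 mm → contributes −867 787 mm⁴
Total I = 110 762 540 mm⁴.

I_y ≈ 1.108 × 10⁸ mm⁴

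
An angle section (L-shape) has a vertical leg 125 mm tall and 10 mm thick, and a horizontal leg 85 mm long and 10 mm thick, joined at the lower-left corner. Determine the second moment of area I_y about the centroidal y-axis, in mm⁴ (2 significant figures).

Split into non-overlapping primitives; take the origin at the lower-left of the bounding box.
Vertical leg: 10 × 125, A = 1 250 mm², x = 5 mm, Ī = 10 417 mm⁴.
Horizontal leg (remainder): 75 × 10, A = 750 mm², x = 47.5 mm, Ī = 351 563 mm⁴.
Centroid: x̄ = ΣA·x / ΣA = 20.94 mm.
Transfer each piece to the centroidal y-axis using Ī + A·d² with d = x − 20.94:
  vertical leg: d = -15.94 mm → contributes +327 922 mm⁴
  horizontal leg (remainder): d = 26.56 mm → contributes +880 737 mm⁴
Total I = 1 208 659 mm⁴.

I_y ≈ 1.2 × 10⁶ mm⁴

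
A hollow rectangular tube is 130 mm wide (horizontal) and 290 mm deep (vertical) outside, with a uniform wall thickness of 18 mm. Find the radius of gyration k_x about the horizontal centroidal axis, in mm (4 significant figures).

Treat the section as a set of non-overlapping primitives; coordinates are from the bounding-box lower-left.
Outer rectangle: 130 × 290, A = 37 700 mm², y = 145 mm, Ī = 264 214 167 mm⁴.
Inner void (subtracted): 94 × 254, A = 23 876 mm², y = 145 mm, Ī = 128 365 335 mm⁴.
By symmetry the centroid is at mid-height, ȳ = 145 mm.
All pieces are centred on the horizontal centroidal axis, so I = ΣĪ (holes subtracted) = 135 848 832 mm⁴.
Radius of gyration: k = √(I/A) = √(135 848 832 / 13 824) = 99.1314 mm.

k_x ≈ 99.13 mm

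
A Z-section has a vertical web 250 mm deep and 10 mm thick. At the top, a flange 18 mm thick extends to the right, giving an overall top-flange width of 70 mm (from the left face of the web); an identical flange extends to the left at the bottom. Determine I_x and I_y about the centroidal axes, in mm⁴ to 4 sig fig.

I_x ≈ 4.214 × 10⁷ mm⁴, I_y ≈ 3.315 × 10⁶ mm⁴

Decompose the section into non-overlapping parts with the origin at the bottom-left of its bounding rectangle.
Web: 10 × 250, A = 2 500 mm², y = 125 mm, Ī = 13 020 833 mm⁴.
Top flange (beyond web): 60 × 18, A = 1 080 mm², y = 241 mm, Ī = 29 160 mm⁴.
Bottom flange (beyond web): 60 × 18, A = 1 080 mm², y = 9 mm, Ī = 29 160 mm⁴.
Centroid: ȳ = ΣA·y / ΣA = 125 mm.
Transfer each piece to the centroidal x-axis using Ī + A·d² with d = y − 125:
  web: d = 0 mm → contributes +13 020 833 mm⁴
  top flange (beyond web): d = 116 mm → contributes +14 561 640 mm⁴
  bottom flange (beyond web): d = -116 mm → contributes +14 561 640 mm⁴
Total I = 42 144 113 mm⁴.
For the y-axis: x̄ = 65 mm.
Repeating about the centroidal y-axis gives I_y = 3 314 833 mm⁴.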